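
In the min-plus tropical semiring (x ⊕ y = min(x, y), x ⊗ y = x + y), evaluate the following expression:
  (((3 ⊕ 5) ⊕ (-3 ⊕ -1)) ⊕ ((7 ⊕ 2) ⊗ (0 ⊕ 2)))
(((3 ⊕ 5) ⊕ (-3 ⊕ -1)) ⊕ ((7 ⊕ 2) ⊗ (0 ⊕ 2))) = -3

Expand innermost to outermost. Recall ⊕ takes the minimum of its arguments and ⊗ takes their sum. Working out the expression (((3 ⊕ 5) ⊕ (-3 ⊕ -1)) ⊕ ((7 ⊕ 2) ⊗ (0 ⊕ 2))) gives -3.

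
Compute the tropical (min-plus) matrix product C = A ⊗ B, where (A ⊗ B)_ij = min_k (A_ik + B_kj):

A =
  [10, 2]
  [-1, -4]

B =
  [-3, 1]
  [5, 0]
A ⊗ B =
  [7, 2]
  [-4, -4]

Apply the min-plus product entry-by-entry:
  C[0][0] = min over k of (A[0][0] + B[0][0] = 10 + -3 = 7, A[0][1] + B[1][0] = 2 + 5 = 7) = 7 (attained at k = 0)
  C[0][1] = min over k of (A[0][0] + B[0][1] = 10 + 1 = 11, A[0][1] + B[1][1] = 2 + 0 = 2) = 2 (attained at k = 1)
  C[1][0] = min over k of (A[1][0] + B[0][0] = -1 + -3 = -4, A[1][1] + B[1][0] = -4 + 5 = 1) = -4 (attained at k = 0)
  C[1][1] = min over k of (A[1][0] + B[0][1] = -1 + 1 = 0, A[1][1] + B[1][1] = -4 + 0 = -4) = -4 (attained at k = 1)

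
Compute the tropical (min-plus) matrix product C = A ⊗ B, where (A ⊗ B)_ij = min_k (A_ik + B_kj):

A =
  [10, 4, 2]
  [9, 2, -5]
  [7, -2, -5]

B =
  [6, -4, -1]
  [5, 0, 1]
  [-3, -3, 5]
A ⊗ B =
  [-1, -1, 5]
  [-8, -8, 0]
  [-8, -8, -1]

Apply the min-plus product entry-by-entry:
  C[0][0] = min over k of (A[0][0] + B[0][0] = 10 + 6 = 16, A[0][1] + B[1][0] = 4 + 5 = 9, A[0][2] + B[2][0] = 2 + -3 = -1) = -1 (attained at k = 2)
  C[0][1] = min over k of (A[0][0] + B[0][1] = 10 + -4 = 6, A[0][1] + B[1][1] = 4 + 0 = 4, A[0][2] + B[2][1] = 2 + -3 = -1) = -1 (attained at k = 2)
  C[0][2] = min over k of (A[0][0] + B[0][2] = 10 + -1 = 9, A[0][1] + B[1][2] = 4 + 1 = 5, A[0][2] + B[2][2] = 2 + 5 = 7) = 5 (attained at k = 1)
  C[1][0] = min over k of (A[1][0] + B[0][0] = 9 + 6 = 15, A[1][1] + B[1][0] = 2 + 5 = 7, A[1][2] + B[2][0] = -5 + -3 = -8) = -8 (attained at k = 2)
  C[1][1] = min over k of (A[1][0] + B[0][1] = 9 + -4 = 5, A[1][1] + B[1][1] = 2 + 0 = 2, A[1][2] + B[2][1] = -5 + -3 = -8) = -8 (attained at k = 2)
  C[1][2] = min over k of (A[1][0] + B[0][2] = 9 + -1 = 8, A[1][1] + B[1][2] = 2 + 1 = 3, A[1][2] + B[2][2] = -5 + 5 = 0) = 0 (attained at k = 2)
  C[2][0] = min over k of (A[2][0] + B[0][0] = 7 + 6 = 13, A[2][1] + B[1][0] = -2 + 5 = 3, A[2][2] + B[2][0] = -5 + -3 = -8) = -8 (attained at k = 2)
  C[2][1] = min over k of (A[2][0] + B[0][1] = 7 + -4 = 3, A[2][1] + B[1][1] = -2 + 0 = -2, A[2][2] + B[2][1] = -5 + -3 = -8) = -8 (attained at k = 2)
  C[2][2] = min over k of (A[2][0] + B[0][2] = 7 + -1 = 6, A[2][1] + B[1][2] = -2 + 1 = -1, A[2][2] + B[2][2] = -5 + 5 = 0) = -1 (attained at k = 1)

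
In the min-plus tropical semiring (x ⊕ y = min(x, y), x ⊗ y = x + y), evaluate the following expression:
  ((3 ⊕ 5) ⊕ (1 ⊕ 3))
((3 ⊕ 5) ⊕ (1 ⊕ 3)) = 1

Expand innermost to outermost. Recall ⊕ takes the minimum of its arguments and ⊗ takes their sum. Working out the expression ((3 ⊕ 5) ⊕ (1 ⊕ 3)) gives 1.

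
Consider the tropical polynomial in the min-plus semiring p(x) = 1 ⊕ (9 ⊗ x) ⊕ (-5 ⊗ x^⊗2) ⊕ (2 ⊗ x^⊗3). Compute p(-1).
p(-1) = -7

A tropical monomial a ⊗ x^⊗i evaluates to a + i · x. Evaluating each term at x = -1:
  Term 0 contributes 1 + 0 · -1 = 1
  Term 1 contributes 9 + 1 · -1 = 8
  Term 2 contributes -5 + 2 · -1 = -7
  Term 3 contributes 2 + 3 · -1 = -1
p(-1) = ⊕ of these = min[1, 8, -7, -1] = -7.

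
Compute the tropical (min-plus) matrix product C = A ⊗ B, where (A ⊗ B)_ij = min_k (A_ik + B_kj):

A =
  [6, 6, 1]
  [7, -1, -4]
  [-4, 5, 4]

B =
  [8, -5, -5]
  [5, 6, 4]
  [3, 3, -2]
A ⊗ B =
  [4, 1, -1]
  [-1, -1, -6]
  [4, -9, -9]

Apply the min-plus product entry-by-entry:
  C[0][0] = min over k of (A[0][0] + B[0][0] = 6 + 8 = 14, A[0][1] + B[1][0] = 6 + 5 = 11, A[0][2] + B[2][0] = 1 + 3 = 4) = 4 (attained at k = 2)
  C[0][1] = min over k of (A[0][0] + B[0][1] = 6 + -5 = 1, A[0][1] + B[1][1] = 6 + 6 = 12, A[0][2] + B[2][1] = 1 + 3 = 4) = 1 (attained at k = 0)
  C[0][2] = min over k of (A[0][0] + B[0][2] = 6 + -5 = 1, A[0][1] + B[1][2] = 6 + 4 = 10, A[0][2] + B[2][2] = 1 + -2 = -1) = -1 (attained at k = 2)
  C[1][0] = min over k of (A[1][0] + B[0][0] = 7 + 8 = 15, A[1][1] + B[1][0] = -1 + 5 = 4, A[1][2] + B[2][0] = -4 + 3 = -1) = -1 (attained at k = 2)
  C[1][1] = min over k of (A[1][0] + B[0][1] = 7 + -5 = 2, A[1][1] + B[1][1] = -1 + 6 = 5, A[1][2] + B[2][1] = -4 + 3 = -1) = -1 (attained at k = 2)
  C[1][2] = min over k of (A[1][0] + B[0][2] = 7 + -5 = 2, A[1][1] + B[1][2] = -1 + 4 = 3, A[1][2] + B[2][2] = -4 + -2 = -6) = -6 (attained at k = 2)
  C[2][0] = min over k of (A[2][0] + B[0][0] = -4 + 8 = 4, A[2][1] + B[1][0] = 5 + 5 = 10, A[2][2] + B[2][0] = 4 + 3 = 7) = 4 (attained at k = 0)
  C[2][1] = min over k of (A[2][0] + B[0][1] = -4 + -5 = -9, A[2][1] + B[1][1] = 5 + 6 = 11, A[2][2] + B[2][1] = 4 + 3 = 7) = -9 (attained at k = 0)
  C[2][2] = min over k of (A[2][0] + B[0][2] = -4 + -5 = -9, A[2][1] + B[1][2] = 5 + 4 = 9, A[2][2] + B[2][2] = 4 + -2 = 2) = -9 (attained at k = 0)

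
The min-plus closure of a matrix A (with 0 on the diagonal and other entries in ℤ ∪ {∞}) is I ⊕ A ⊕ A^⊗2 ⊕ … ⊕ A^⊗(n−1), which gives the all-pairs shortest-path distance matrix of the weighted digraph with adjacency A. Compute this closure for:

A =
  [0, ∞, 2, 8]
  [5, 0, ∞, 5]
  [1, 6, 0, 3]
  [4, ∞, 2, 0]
Closure =
  [0, 8, 2, 5]
  [5, 0, 7, 5]
  [1, 6, 0, 3]
  [3, 8, 2, 0]

This is the Floyd-Warshall all-pairs shortest-path computation. For each intermediate vertex k = 0, 1, …, 3, update dist[i][j] ← min(dist[i][j], dist[i][k] + dist[k][j]). The final matrix gives, for each (i, j), the minimum total weight of any directed path from i to j (possibly empty when i = j).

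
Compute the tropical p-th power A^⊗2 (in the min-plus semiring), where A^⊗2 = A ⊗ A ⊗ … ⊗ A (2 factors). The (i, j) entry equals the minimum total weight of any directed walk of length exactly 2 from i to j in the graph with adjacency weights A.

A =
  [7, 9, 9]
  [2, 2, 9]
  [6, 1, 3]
A^⊗2 =
  [11, 10, 12]
  [4, 4, 11]
  [3, 3, 6]

Each entry (A^⊗2)_ij equals the minimum over all length-2 walks i = v_0 → v_1 → … → v_2 = j of Σ_t A[v_t][v_{t+1}]. For example, for (i, j) = (0, 2) we minimise over 3 possible intermediate vertex sequences; the minimum is 12, attained along the walk 0 → 2 → 2.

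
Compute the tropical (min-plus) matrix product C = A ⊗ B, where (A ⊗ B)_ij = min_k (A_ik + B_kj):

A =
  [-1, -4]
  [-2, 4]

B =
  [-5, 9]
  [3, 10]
A ⊗ B =
  [-6, 6]
  [-7, 7]

Apply the min-plus product entry-by-entry:
  C[0][0] = min over k of (A[0][0] + B[0][0] = -1 + -5 = -6, A[0][1] + B[1][0] = -4 + 3 = -1) = -6 (attained at k = 0)
  C[0][1] = min over k of (A[0][0] + B[0][1] = -1 + 9 = 8, A[0][1] + B[1][1] = -4 + 10 = 6) = 6 (attained at k = 1)
  C[1][0] = min over k of (A[1][0] + B[0][0] = -2 + -5 = -7, A[1][1] + B[1][0] = 4 + 3 = 7) = -7 (attained at k = 0)
  C[1][1] = min over k of (A[1][0] + B[0][1] = -2 + 9 = 7, A[1][1] + B[1][1] = 4 + 10 = 14) = 7 (attained at k = 0)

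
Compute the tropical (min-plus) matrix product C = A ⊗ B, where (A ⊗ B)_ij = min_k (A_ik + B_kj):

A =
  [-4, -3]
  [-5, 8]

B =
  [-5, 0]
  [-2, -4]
A ⊗ B =
  [-9, -7]
  [-10, -5]

Apply the min-plus product entry-by-entry:
  C[0][0] = min over k of (A[0][0] + B[0][0] = -4 + -5 = -9, A[0][1] + B[1][0] = -3 + -2 = -5) = -9 (attained at k = 0)
  C[0][1] = min over k of (A[0][0] + B[0][1] = -4 + 0 = -4, A[0][1] + B[1][1] = -3 + -4 = -7) = -7 (attained at k = 1)
  C[1][0] = min over k of (A[1][0] + B[0][0] = -5 + -5 = -10, A[1][1] + B[1][0] = 8 + -2 = 6) = -10 (attained at k = 0)
  C[1][1] = min over k of (A[1][0] + B[0][1] = -5 + 0 = -5, A[1][1] + B[1][1] = 8 + -4 = 4) = -5 (attained at k = 0)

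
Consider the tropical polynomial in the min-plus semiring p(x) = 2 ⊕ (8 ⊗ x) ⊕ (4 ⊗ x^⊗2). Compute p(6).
p(6) = 2

A tropical monomial a ⊗ x^⊗i evaluates to a + i · x. Evaluating each term at x = 6:
  Term 0 contributes 2 + 0 · 6 = 2
  Term 1 contributes 8 + 1 · 6 = 14
  Term 2 contributes 4 + 2 · 6 = 16
p(6) = ⊕ of these = min[2, 14, 16] = 2.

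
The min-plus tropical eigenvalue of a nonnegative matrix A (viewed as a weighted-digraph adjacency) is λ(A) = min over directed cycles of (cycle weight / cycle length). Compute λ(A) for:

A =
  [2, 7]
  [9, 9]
λ(A) = 2

Enumerate directed cycles and compute their means (weight / length). Sample:
  cycle 0 → 0: weight = 2, length = 1, mean = 2/1 ≈ 2.000
  cycle 1 → 1: weight = 9, length = 1, mean = 9/1 ≈ 9.000
  cycle 0 → 1 → 0: weight = 16, length = 2, mean = 16/2 ≈ 8.000
  cycle 1 → 0 → 1: weight = 16, length = 2, mean = 16/2 ≈ 8.000
Minimum mean = 2.000, attained e.g. along the cycle 0 → 0 with weight 2 and length 1. So λ(A) = 2/1 = 2.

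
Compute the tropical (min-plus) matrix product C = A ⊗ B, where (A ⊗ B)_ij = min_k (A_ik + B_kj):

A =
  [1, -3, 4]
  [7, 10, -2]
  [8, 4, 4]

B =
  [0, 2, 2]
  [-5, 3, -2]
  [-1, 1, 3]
A ⊗ B =
  [-8, 0, -5]
  [-3, -1, 1]
  [-1, 5, 2]

Apply the min-plus product entry-by-entry:
  C[0][0] = min over k of (A[0][0] + B[0][0] = 1 + 0 = 1, A[0][1] + B[1][0] = -3 + -5 = -8, A[0][2] + B[2][0] = 4 + -1 = 3) = -8 (attained at k = 1)
  C[0][1] = min over k of (A[0][0] + B[0][1] = 1 + 2 = 3, A[0][1] + B[1][1] = -3 + 3 = 0, A[0][2] + B[2][1] = 4 + 1 = 5) = 0 (attained at k = 1)
  C[0][2] = min over k of (A[0][0] + B[0][2] = 1 + 2 = 3, A[0][1] + B[1][2] = -3 + -2 = -5, A[0][2] + B[2][2] = 4 + 3 = 7) = -5 (attained at k = 1)
  C[1][0] = min over k of (A[1][0] + B[0][0] = 7 + 0 = 7, A[1][1] + B[1][0] = 10 + -5 = 5, A[1][2] + B[2][0] = -2 + -1 = -3) = -3 (attained at k = 2)
  C[1][1] = min over k of (A[1][0] + B[0][1] = 7 + 2 = 9, A[1][1] + B[1][1] = 10 + 3 = 13, A[1][2] + B[2][1] = -2 + 1 = -1) = -1 (attained at k = 2)
  C[1][2] = min over k of (A[1][0] + B[0][2] = 7 + 2 = 9, A[1][1] + B[1][2] = 10 + -2 = 8, A[1][2] + B[2][2] = -2 + 3 = 1) = 1 (attained at k = 2)
  C[2][0] = min over k of (A[2][0] + B[0][0] = 8 + 0 = 8, A[2][1] + B[1][0] = 4 + -5 = -1, A[2][2] + B[2][0] = 4 + -1 = 3) = -1 (attained at k = 1)
  C[2][1] = min over k of (A[2][0] + B[0][1] = 8 + 2 = 10, A[2][1] + B[1][1] = 4 + 3 = 7, A[2][2] + B[2][1] = 4 + 1 = 5) = 5 (attained at k = 2)
  C[2][2] = min over k of (A[2][0] + B[0][2] = 8 + 2 = 10, A[2][1] + B[1][2] = 4 + -2 = 2, A[2][2] + B[2][2] = 4 + 3 = 7) = 2 (attained at k = 1)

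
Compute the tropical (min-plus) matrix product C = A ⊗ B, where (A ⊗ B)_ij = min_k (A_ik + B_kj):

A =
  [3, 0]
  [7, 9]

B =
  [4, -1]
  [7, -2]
A ⊗ B =
  [7, -2]
  [11, 6]

Apply the min-plus product entry-by-entry:
  C[0][0] = min over k of (A[0][0] + B[0][0] = 3 + 4 = 7, A[0][1] + B[1][0] = 0 + 7 = 7) = 7 (attained at k = 0)
  C[0][1] = min over k of (A[0][0] + B[0][1] = 3 + -1 = 2, A[0][1] + B[1][1] = 0 + -2 = -2) = -2 (attained at k = 1)
  C[1][0] = min over k of (A[1][0] + B[0][0] = 7 + 4 = 11, A[1][1] + B[1][0] = 9 + 7 = 16) = 11 (attained at k = 0)
  C[1][1] = min over k of (A[1][0] + B[0][1] = 7 + -1 = 6, A[1][1] + B[1][1] = 9 + -2 = 7) = 6 (attained at k = 0)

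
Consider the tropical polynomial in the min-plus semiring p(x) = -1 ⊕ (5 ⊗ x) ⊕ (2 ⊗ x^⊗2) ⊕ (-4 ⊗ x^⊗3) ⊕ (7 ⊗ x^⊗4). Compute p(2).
p(2) = -1

A tropical monomial a ⊗ x^⊗i evaluates to a + i · x. Evaluating each term at x = 2:
  Term 0 contributes -1 + 0 · 2 = -1
  Term 1 contributes 5 + 1 · 2 = 7
  Term 2 contributes 2 + 2 · 2 = 6
  Term 3 contributes -4 + 3 · 2 = 2
  Term 4 contributes 7 + 4 · 2 = 15
p(2) = ⊕ of these = min[-1, 7, 6, 2, 15] = -1.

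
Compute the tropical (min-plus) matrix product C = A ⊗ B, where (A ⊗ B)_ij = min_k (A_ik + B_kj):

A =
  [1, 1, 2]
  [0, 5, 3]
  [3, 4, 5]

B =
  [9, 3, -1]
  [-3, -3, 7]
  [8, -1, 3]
A ⊗ B =
  [-2, -2, 0]
  [2, 2, -1]
  [1, 1, 2]

Apply the min-plus product entry-by-entry:
  C[0][0] = min over k of (A[0][0] + B[0][0] = 1 + 9 = 10, A[0][1] + B[1][0] = 1 + -3 = -2, A[0][2] + B[2][0] = 2 + 8 = 10) = -2 (attained at k = 1)
  C[0][1] = min over k of (A[0][0] + B[0][1] = 1 + 3 = 4, A[0][1] + B[1][1] = 1 + -3 = -2, A[0][2] + B[2][1] = 2 + -1 = 1) = -2 (attained at k = 1)
  C[0][2] = min over k of (A[0][0] + B[0][2] = 1 + -1 = 0, A[0][1] + B[1][2] = 1 + 7 = 8, A[0][2] + B[2][2] = 2 + 3 = 5) = 0 (attained at k = 0)
  C[1][0] = min over k of (A[1][0] + B[0][0] = 0 + 9 = 9, A[1][1] + B[1][0] = 5 + -3 = 2, A[1][2] + B[2][0] = 3 + 8 = 11) = 2 (attained at k = 1)
  C[1][1] = min over k of (A[1][0] + B[0][1] = 0 + 3 = 3, A[1][1] + B[1][1] = 5 + -3 = 2, A[1][2] + B[2][1] = 3 + -1 = 2) = 2 (attained at k = 1)
  C[1][2] = min over k of (A[1][0] + B[0][2] = 0 + -1 = -1, A[1][1] + B[1][2] = 5 + 7 = 12, A[1][2] + B[2][2] = 3 + 3 = 6) = -1 (attained at k = 0)
  C[2][0] = min over k of (A[2][0] + B[0][0] = 3 + 9 = 12, A[2][1] + B[1][0] = 4 + -3 = 1, A[2][2] + B[2][0] = 5 + 8 = 13) = 1 (attained at k = 1)
  C[2][1] = min over k of (A[2][0] + B[0][1] = 3 + 3 = 6, A[2][1] + B[1][1] = 4 + -3 = 1, A[2][2] + B[2][1] = 5 + -1 = 4) = 1 (attained at k = 1)
  C[2][2] = min over k of (A[2][0] + B[0][2] = 3 + -1 = 2, A[2][1] + B[1][2] = 4 + 7 = 11, A[2][2] + B[2][2] = 5 + 3 = 8) = 2 (attained at k = 0)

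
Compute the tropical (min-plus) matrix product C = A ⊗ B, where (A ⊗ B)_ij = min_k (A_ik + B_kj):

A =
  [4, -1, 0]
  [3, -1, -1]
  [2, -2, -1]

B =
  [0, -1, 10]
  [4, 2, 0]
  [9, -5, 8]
A ⊗ B =
  [3, -5, -1]
  [3, -6, -1]
  [2, -6, -2]

Apply the min-plus product entry-by-entry:
  C[0][0] = min over k of (A[0][0] + B[0][0] = 4 + 0 = 4, A[0][1] + B[1][0] = -1 + 4 = 3, A[0][2] + B[2][0] = 0 + 9 = 9) = 3 (attained at k = 1)
  C[0][1] = min over k of (A[0][0] + B[0][1] = 4 + -1 = 3, A[0][1] + B[1][1] = -1 + 2 = 1, A[0][2] + B[2][1] = 0 + -5 = -5) = -5 (attained at k = 2)
  C[0][2] = min over k of (A[0][0] + B[0][2] = 4 + 10 = 14, A[0][1] + B[1][2] = -1 + 0 = -1, A[0][2] + B[2][2] = 0 + 8 = 8) = -1 (attained at k = 1)
  C[1][0] = min over k of (A[1][0] + B[0][0] = 3 + 0 = 3, A[1][1] + B[1][0] = -1 + 4 = 3, A[1][2] + B[2][0] = -1 + 9 = 8) = 3 (attained at k = 0)
  C[1][1] = min over k of (A[1][0] + B[0][1] = 3 + -1 = 2, A[1][1] + B[1][1] = -1 + 2 = 1, A[1][2] + B[2][1] = -1 + -5 = -6) = -6 (attained at k = 2)
  C[1][2] = min over k of (A[1][0] + B[0][2] = 3 + 10 = 13, A[1][1] + B[1][2] = -1 + 0 = -1, A[1][2] + B[2][2] = -1 + 8 = 7) = -1 (attained at k = 1)
  C[2][0] = min over k of (A[2][0] + B[0][0] = 2 + 0 = 2, A[2][1] + B[1][0] = -2 + 4 = 2, A[2][2] + B[2][0] = -1 + 9 = 8) = 2 (attained at k = 0)
  C[2][1] = min over k of (A[2][0] + B[0][1] = 2 + -1 = 1, A[2][1] + B[1][1] = -2 + 2 = 0, A[2][2] + B[2][1] = -1 + -5 = -6) = -6 (attained at k = 2)
  C[2][2] = min over k of (A[2][0] + B[0][2] = 2 + 10 = 12, A[2][1] + B[1][2] = -2 + 0 = -2, A[2][2] + B[2][2] = -1 + 8 = 7) = -2 (attained at k = 1)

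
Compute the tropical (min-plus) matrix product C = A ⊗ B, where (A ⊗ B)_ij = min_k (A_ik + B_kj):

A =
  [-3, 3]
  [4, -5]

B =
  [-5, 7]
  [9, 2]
A ⊗ B =
  [-8, 4]
  [-1, -3]

Apply the min-plus product entry-by-entry:
  C[0][0] = min over k of (A[0][0] + B[0][0] = -3 + -5 = -8, A[0][1] + B[1][0] = 3 + 9 = 12) = -8 (attained at k = 0)
  C[0][1] = min over k of (A[0][0] + B[0][1] = -3 + 7 = 4, A[0][1] + B[1][1] = 3 + 2 = 5) = 4 (attained at k = 0)
  C[1][0] = min over k of (A[1][0] + B[0][0] = 4 + -5 = -1, A[1][1] + B[1][0] = -5 + 9 = 4) = -1 (attained at k = 0)
  C[1][1] = min over k of (A[1][0] + B[0][1] = 4 + 7 = 11, A[1][1] + B[1][1] = -5 + 2 = -3) = -3 (attained at k = 1)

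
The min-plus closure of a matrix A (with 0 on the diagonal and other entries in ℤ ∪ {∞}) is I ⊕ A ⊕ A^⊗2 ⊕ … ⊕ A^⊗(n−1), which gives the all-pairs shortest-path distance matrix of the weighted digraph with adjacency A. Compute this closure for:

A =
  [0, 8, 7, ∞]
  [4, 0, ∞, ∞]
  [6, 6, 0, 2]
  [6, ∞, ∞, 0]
Closure =
  [0, 8, 7, 9]
  [4, 0, 11, 13]
  [6, 6, 0, 2]
  [6, 14, 13, 0]

This is the Floyd-Warshall all-pairs shortest-path computation. For each intermediate vertex k = 0, 1, …, 3, update dist[i][j] ← min(dist[i][j], dist[i][k] + dist[k][j]). The final matrix gives, for each (i, j), the minimum total weight of any directed path from i to j (possibly empty when i = j).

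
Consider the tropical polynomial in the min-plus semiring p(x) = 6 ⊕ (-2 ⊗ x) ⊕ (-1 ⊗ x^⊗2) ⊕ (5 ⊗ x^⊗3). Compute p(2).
p(2) = 0

A tropical monomial a ⊗ x^⊗i evaluates to a + i · x. Evaluating each term at x = 2:
  Term 0 contributes 6 + 0 · 2 = 6
  Term 1 contributes -2 + 1 · 2 = 0
  Term 2 contributes -1 + 2 · 2 = 3
  Term 3 contributes 5 + 3 · 2 = 11
p(2) = ⊕ of these = min[6, 0, 3, 11] = 0.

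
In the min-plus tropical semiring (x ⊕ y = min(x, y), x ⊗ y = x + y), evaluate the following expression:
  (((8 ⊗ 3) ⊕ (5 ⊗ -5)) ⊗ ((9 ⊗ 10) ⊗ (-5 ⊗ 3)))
(((8 ⊗ 3) ⊕ (5 ⊗ -5)) ⊗ ((9 ⊗ 10) ⊗ (-5 ⊗ 3))) = 17

Expand innermost to outermost. Recall ⊕ takes the minimum of its arguments and ⊗ takes their sum. Working out the expression (((8 ⊗ 3) ⊕ (5 ⊗ -5)) ⊗ ((9 ⊗ 10) ⊗ (-5 ⊗ 3))) gives 17.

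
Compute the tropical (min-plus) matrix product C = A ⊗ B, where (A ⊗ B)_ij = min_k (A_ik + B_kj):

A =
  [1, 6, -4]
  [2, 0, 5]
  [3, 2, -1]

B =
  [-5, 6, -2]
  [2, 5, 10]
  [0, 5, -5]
A ⊗ B =
  [-4, 1, -9]
  [-3, 5, 0]
  [-2, 4, -6]

Apply the min-plus product entry-by-entry:
  C[0][0] = min over k of (A[0][0] + B[0][0] = 1 + -5 = -4, A[0][1] + B[1][0] = 6 + 2 = 8, A[0][2] + B[2][0] = -4 + 0 = -4) = -4 (attained at k = 0)
  C[0][1] = min over k of (A[0][0] + B[0][1] = 1 + 6 = 7, A[0][1] + B[1][1] = 6 + 5 = 11, A[0][2] + B[2][1] = -4 + 5 = 1) = 1 (attained at k = 2)
  C[0][2] = min over k of (A[0][0] + B[0][2] = 1 + -2 = -1, A[0][1] + B[1][2] = 6 + 10 = 16, A[0][2] + B[2][2] = -4 + -5 = -9) = -9 (attained at k = 2)
  C[1][0] = min over k of (A[1][0] + B[0][0] = 2 + -5 = -3, A[1][1] + B[1][0] = 0 + 2 = 2, A[1][2] + B[2][0] = 5 + 0 = 5) = -3 (attained at k = 0)
  C[1][1] = min over k of (A[1][0] + B[0][1] = 2 + 6 = 8, A[1][1] + B[1][1] = 0 + 5 = 5, A[1][2] + B[2][1] = 5 + 5 = 10) = 5 (attained at k = 1)
  C[1][2] = min over k of (A[1][0] + B[0][2] = 2 + -2 = 0, A[1][1] + B[1][2] = 0 + 10 = 10, A[1][2] + B[2][2] = 5 + -5 = 0) = 0 (attained at k = 0)
  C[2][0] = min over k of (A[2][0] + B[0][0] = 3 + -5 = -2, A[2][1] + B[1][0] = 2 + 2 = 4, A[2][2] + B[2][0] = -1 + 0 = -1) = -2 (attained at k = 0)
  C[2][1] = min over k of (A[2][0] + B[0][1] = 3 + 6 = 9, A[2][1] + B[1][1] = 2 + 5 = 7, A[2][2] + B[2][1] = -1 + 5 = 4) = 4 (attained at k = 2)
  C[2][2] = min over k of (A[2][0] + B[0][2] = 3 + -2 = 1, A[2][1] + B[1][2] = 2 + 10 = 12, A[2][2] + B[2][2] = -1 + -5 = -6) = -6 (attained at k = 2)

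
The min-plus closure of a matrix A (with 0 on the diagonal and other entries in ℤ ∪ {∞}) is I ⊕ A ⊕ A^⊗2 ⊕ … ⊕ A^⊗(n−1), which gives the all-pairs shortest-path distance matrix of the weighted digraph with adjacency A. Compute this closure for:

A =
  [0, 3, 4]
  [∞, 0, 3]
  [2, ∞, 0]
Closure =
  [0, 3, 4]
  [5, 0, 3]
  [2, 5, 0]

This is the Floyd-Warshall all-pairs shortest-path computation. For each intermediate vertex k = 0, 1, …, 2, update dist[i][j] ← min(dist[i][j], dist[i][k] + dist[k][j]). The final matrix gives, for each (i, j), the minimum total weight of any directed path from i to j (possibly empty when i = j).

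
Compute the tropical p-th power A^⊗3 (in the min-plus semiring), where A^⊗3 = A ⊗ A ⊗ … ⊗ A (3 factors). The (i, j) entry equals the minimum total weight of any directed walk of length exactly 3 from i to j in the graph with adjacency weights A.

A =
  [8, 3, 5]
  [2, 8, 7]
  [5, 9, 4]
A^⊗3 =
  [13, 8, 10]
  [7, 13, 11]
  [10, 12, 12]

Each entry (A^⊗3)_ij equals the minimum over all length-3 walks i = v_0 → v_1 → … → v_3 = j of Σ_t A[v_t][v_{t+1}]. For example, for (i, j) = (0, 2) we minimise over 9 possible intermediate vertex sequences; the minimum is 10, attained along the walk 0 → 1 → 0 → 2.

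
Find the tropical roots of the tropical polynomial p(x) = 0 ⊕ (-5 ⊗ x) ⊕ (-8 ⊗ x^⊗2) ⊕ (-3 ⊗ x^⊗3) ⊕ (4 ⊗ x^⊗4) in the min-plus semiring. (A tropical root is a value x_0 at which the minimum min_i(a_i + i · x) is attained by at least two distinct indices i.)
Roots: {-7, -5, 3, 5}

Each tropical root is a break point of the lower envelope of the lines y = a_i + i · x (there are 5 lines, with slopes 0, 1, ..., 4). Only the lines that attain the minimum somewhere contribute to roots; other lines are dominated. Here the surviving (envelope) indices are i = 4, i = 3, i = 2, i = 1, i = 0.
Intersections between consecutive envelope lines give the roots: for adjacent envelope indices i < j the intersection is x = (a_i − a_j) / (j − i). Reading off the sorted break points: {-7, -5, 3, 5}.
Verification: at each break x_0, at least two indices attain the minimum of min_i(a_i + i · x_0).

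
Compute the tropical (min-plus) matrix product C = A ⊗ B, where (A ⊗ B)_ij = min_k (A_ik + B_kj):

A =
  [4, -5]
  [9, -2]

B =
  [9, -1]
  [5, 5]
A ⊗ B =
  [0, 0]
  [3, 3]

Apply the min-plus product entry-by-entry:
  C[0][0] = min over k of (A[0][0] + B[0][0] = 4 + 9 = 13, A[0][1] + B[1][0] = -5 + 5 = 0) = 0 (attained at k = 1)
  C[0][1] = min over k of (A[0][0] + B[0][1] = 4 + -1 = 3, A[0][1] + B[1][1] = -5 + 5 = 0) = 0 (attained at k = 1)
  C[1][0] = min over k of (A[1][0] + B[0][0] = 9 + 9 = 18, A[1][1] + B[1][0] = -2 + 5 = 3) = 3 (attained at k = 1)
  C[1][1] = min over k of (A[1][0] + B[0][1] = 9 + -1 = 8, A[1][1] + B[1][1] = -2 + 5 = 3) = 3 (attained at k = 1)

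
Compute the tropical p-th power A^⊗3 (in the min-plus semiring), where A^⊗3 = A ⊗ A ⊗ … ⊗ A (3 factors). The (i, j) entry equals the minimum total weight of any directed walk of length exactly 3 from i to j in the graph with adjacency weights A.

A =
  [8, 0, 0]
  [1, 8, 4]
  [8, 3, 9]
A^⊗3 =
  [4, 1, 1]
  [2, 4, 5]
  [9, 4, 4]

Each entry (A^⊗3)_ij equals the minimum over all length-3 walks i = v_0 → v_1 → … → v_3 = j of Σ_t A[v_t][v_{t+1}]. For example, for (i, j) = (0, 2) we minimise over 9 possible intermediate vertex sequences; the minimum is 1, attained along the walk 0 → 1 → 0 → 2.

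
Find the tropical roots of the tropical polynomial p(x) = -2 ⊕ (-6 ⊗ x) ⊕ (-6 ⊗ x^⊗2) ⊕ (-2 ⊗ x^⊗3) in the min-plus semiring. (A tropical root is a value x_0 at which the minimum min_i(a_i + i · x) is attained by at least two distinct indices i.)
Roots: {-4, 0, 4}

Each tropical root is a break point of the lower envelope of the lines y = a_i + i · x (there are 4 lines, with slopes 0, 1, ..., 3). Only the lines that attain the minimum somewhere contribute to roots; other lines are dominated. Here the surviving (envelope) indices are i = 3, i = 2, i = 1, i = 0.
Intersections between consecutive envelope lines give the roots: for adjacent envelope indices i < j the intersection is x = (a_i − a_j) / (j − i). Reading off the sorted break points: {-4, 0, 4}.
Verification: at each break x_0, at least two indices attain the minimum of min_i(a_i + i · x_0).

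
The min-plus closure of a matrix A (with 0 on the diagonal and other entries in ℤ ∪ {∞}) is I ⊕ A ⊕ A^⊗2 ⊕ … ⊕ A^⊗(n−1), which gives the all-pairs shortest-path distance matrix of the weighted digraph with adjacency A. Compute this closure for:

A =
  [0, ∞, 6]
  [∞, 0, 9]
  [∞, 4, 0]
Closure =
  [0, 10, 6]
  [∞, 0, 9]
  [∞, 4, 0]

This is the Floyd-Warshall all-pairs shortest-path computation. For each intermediate vertex k = 0, 1, …, 2, update dist[i][j] ← min(dist[i][j], dist[i][k] + dist[k][j]). The final matrix gives, for each (i, j), the minimum total weight of any directed path from i to j (possibly empty when i = j).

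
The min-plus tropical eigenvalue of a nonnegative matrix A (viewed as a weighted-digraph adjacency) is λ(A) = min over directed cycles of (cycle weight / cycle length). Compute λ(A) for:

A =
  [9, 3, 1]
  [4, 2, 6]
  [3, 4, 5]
λ(A) = 2

Enumerate directed cycles and compute their means (weight / length). Sample:
  cycle 0 → 0: weight = 9, length = 1, mean = 9/1 ≈ 9.000
  cycle 1 → 1: weight = 2, length = 1, mean = 2/1 ≈ 2.000
  cycle 2 → 2: weight = 5, length = 1, mean = 5/1 ≈ 5.000
  cycle 0 → 1 → 0: weight = 7, length = 2, mean = 7/2 ≈ 3.500
  cycle 0 → 2 → 0: weight = 4, length = 2, mean = 4/2 ≈ 2.000
  cycle 1 → 0 → 1: weight = 7, length = 2, mean = 7/2 ≈ 3.500
Minimum mean = 2.000, attained e.g. along the cycle 1 → 1 with weight 2 and length 1. So λ(A) = 2/1 = 2.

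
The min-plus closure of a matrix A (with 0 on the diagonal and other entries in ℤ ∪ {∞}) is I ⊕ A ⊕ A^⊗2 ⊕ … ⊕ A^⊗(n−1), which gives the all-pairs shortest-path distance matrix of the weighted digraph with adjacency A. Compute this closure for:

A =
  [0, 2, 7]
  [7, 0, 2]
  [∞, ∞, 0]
Closure =
  [0, 2, 4]
  [7, 0, 2]
  [∞, ∞, 0]

This is the Floyd-Warshall all-pairs shortest-path computation. For each intermediate vertex k = 0, 1, …, 2, update dist[i][j] ← min(dist[i][j], dist[i][k] + dist[k][j]). The final matrix gives, for each (i, j), the minimum total weight of any directed path from i to j (possibly empty when i = j).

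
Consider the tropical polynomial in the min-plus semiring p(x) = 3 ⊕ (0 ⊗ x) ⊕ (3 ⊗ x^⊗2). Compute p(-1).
p(-1) = -1

A tropical monomial a ⊗ x^⊗i evaluates to a + i · x. Evaluating each term at x = -1:
  Term 0 contributes 3 + 0 · -1 = 3
  Term 1 contributes 0 + 1 · -1 = -1
  Term 2 contributes 3 + 2 · -1 = 1
p(-1) = ⊕ of these = min[3, -1, 1] = -1.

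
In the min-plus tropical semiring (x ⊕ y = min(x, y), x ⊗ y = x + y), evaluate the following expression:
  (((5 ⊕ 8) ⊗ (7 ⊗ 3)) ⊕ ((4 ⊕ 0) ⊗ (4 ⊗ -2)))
(((5 ⊕ 8) ⊗ (7 ⊗ 3)) ⊕ ((4 ⊕ 0) ⊗ (4 ⊗ -2))) = 2

Expand innermost to outermost. Recall ⊕ takes the minimum of its arguments and ⊗ takes their sum. Working out the expression (((5 ⊕ 8) ⊗ (7 ⊗ 3)) ⊕ ((4 ⊕ 0) ⊗ (4 ⊗ -2))) gives 2.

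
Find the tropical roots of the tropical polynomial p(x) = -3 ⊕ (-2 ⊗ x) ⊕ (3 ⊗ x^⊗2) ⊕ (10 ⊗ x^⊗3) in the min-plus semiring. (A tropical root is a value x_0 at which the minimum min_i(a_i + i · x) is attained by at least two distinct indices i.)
Roots: {-7, -5, -1}

Each tropical root is a break point of the lower envelope of the lines y = a_i + i · x (there are 4 lines, with slopes 0, 1, ..., 3). Only the lines that attain the minimum somewhere contribute to roots; other lines are dominated. Here the surviving (envelope) indices are i = 3, i = 2, i = 1, i = 0.
Intersections between consecutive envelope lines give the roots: for adjacent envelope indices i < j the intersection is x = (a_i − a_j) / (j − i). Reading off the sorted break points: {-7, -5, -1}.
Verification: at each break x_0, at least two indices attain the minimum of min_i(a_i + i · x_0).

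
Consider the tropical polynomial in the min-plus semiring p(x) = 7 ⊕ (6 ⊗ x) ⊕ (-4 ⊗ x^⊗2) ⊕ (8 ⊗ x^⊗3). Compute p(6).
p(6) = 7

A tropical monomial a ⊗ x^⊗i evaluates to a + i · x. Evaluating each term at x = 6:
  Term 0 contributes 7 + 0 · 6 = 7
  Term 1 contributes 6 + 1 · 6 = 12
  Term 2 contributes -4 + 2 · 6 = 8
  Term 3 contributes 8 + 3 · 6 = 26
p(6) = ⊕ of these = min[7, 12, 8, 26] = 7.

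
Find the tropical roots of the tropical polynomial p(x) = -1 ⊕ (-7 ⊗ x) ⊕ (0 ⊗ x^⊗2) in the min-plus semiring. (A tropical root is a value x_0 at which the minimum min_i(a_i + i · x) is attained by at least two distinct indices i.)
Roots: {-7, 6}

Each tropical root is a break point of the lower envelope of the lines y = a_i + i · x (there are 3 lines, with slopes 0, 1, ..., 2). Only the lines that attain the minimum somewhere contribute to roots; other lines are dominated. Here the surviving (envelope) indices are i = 2, i = 1, i = 0.
Intersections between consecutive envelope lines give the roots: for adjacent envelope indices i < j the intersection is x = (a_i − a_j) / (j − i). Reading off the sorted break points: {-7, 6}.
Verification: at each break x_0, at least two indices attain the minimum of min_i(a_i + i · x_0).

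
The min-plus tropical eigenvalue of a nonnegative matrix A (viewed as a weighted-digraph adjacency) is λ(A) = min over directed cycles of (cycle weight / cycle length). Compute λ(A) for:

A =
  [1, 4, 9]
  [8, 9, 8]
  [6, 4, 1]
λ(A) = 1

Enumerate directed cycles and compute their means (weight / length). Sample:
  cycle 0 → 0: weight = 1, length = 1, mean = 1/1 ≈ 1.000
  cycle 1 → 1: weight = 9, length = 1, mean = 9/1 ≈ 9.000
  cycle 2 → 2: weight = 1, length = 1, mean = 1/1 ≈ 1.000
  cycle 0 → 1 → 0: weight = 12, length = 2, mean = 12/2 ≈ 6.000
  cycle 0 → 2 → 0: weight = 15, length = 2, mean = 15/2 ≈ 7.500
  cycle 1 → 0 → 1: weight = 12, length = 2, mean = 12/2 ≈ 6.000
Minimum mean = 1.000, attained e.g. along the cycle 0 → 0 with weight 1 and length 1. So λ(A) = 1/1 = 1.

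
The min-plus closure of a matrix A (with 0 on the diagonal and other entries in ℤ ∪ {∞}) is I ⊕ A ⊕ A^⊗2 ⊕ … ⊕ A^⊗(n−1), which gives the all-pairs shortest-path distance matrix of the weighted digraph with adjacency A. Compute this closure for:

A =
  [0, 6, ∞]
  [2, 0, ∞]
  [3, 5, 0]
Closure =
  [0, 6, ∞]
  [2, 0, ∞]
  [3, 5, 0]

This is the Floyd-Warshall all-pairs shortest-path computation. For each intermediate vertex k = 0, 1, …, 2, update dist[i][j] ← min(dist[i][j], dist[i][k] + dist[k][j]). The final matrix gives, for each (i, j), the minimum total weight of any directed path from i to j (possibly empty when i = j).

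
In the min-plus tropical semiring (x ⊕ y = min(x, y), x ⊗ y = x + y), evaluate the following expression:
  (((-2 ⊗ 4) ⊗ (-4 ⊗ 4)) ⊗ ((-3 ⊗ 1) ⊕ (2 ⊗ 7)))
(((-2 ⊗ 4) ⊗ (-4 ⊗ 4)) ⊗ ((-3 ⊗ 1) ⊕ (2 ⊗ 7))) = 0

Expand innermost to outermost. Recall ⊕ takes the minimum of its arguments and ⊗ takes their sum. Working out the expression (((-2 ⊗ 4) ⊗ (-4 ⊗ 4)) ⊗ ((-3 ⊗ 1) ⊕ (2 ⊗ 7))) gives 0.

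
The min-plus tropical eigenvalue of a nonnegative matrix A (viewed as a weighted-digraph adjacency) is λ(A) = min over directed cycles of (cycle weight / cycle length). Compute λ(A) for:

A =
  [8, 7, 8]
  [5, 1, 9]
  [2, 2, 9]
λ(A) = 1

Enumerate directed cycles and compute their means (weight / length). Sample:
  cycle 0 → 0: weight = 8, length = 1, mean = 8/1 ≈ 8.000
  cycle 1 → 1: weight = 1, length = 1, mean = 1/1 ≈ 1.000
  cycle 2 → 2: weight = 9, length = 1, mean = 9/1 ≈ 9.000
  cycle 0 → 1 → 0: weight = 12, length = 2, mean = 12/2 ≈ 6.000
  cycle 0 → 2 → 0: weight = 10, length = 2, mean = 10/2 ≈ 5.000
  cycle 1 → 0 → 1: weight = 12, length = 2, mean = 12/2 ≈ 6.000
Minimum mean = 1.000, attained e.g. along the cycle 1 → 1 with weight 1 and length 1. So λ(A) = 1/1 = 1.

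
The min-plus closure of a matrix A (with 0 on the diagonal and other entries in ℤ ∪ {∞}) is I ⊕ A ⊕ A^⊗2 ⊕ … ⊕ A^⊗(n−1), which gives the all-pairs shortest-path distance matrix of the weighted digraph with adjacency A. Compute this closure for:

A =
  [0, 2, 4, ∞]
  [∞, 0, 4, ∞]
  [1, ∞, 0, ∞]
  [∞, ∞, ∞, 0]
Closure =
  [0, 2, 4, ∞]
  [5, 0, 4, ∞]
  [1, 3, 0, ∞]
  [∞, ∞, ∞, 0]

This is the Floyd-Warshall all-pairs shortest-path computation. For each intermediate vertex k = 0, 1, …, 3, update dist[i][j] ← min(dist[i][j], dist[i][k] + dist[k][j]). The final matrix gives, for each (i, j), the minimum total weight of any directed path from i to j (possibly empty when i = j).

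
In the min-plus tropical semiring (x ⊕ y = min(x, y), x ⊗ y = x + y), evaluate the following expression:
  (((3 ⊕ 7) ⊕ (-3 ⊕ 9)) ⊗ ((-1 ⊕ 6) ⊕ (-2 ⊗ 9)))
(((3 ⊕ 7) ⊕ (-3 ⊕ 9)) ⊗ ((-1 ⊕ 6) ⊕ (-2 ⊗ 9))) = -4

Expand innermost to outermost. Recall ⊕ takes the minimum of its arguments and ⊗ takes their sum. Working out the expression (((3 ⊕ 7) ⊕ (-3 ⊕ 9)) ⊗ ((-1 ⊕ 6) ⊕ (-2 ⊗ 9))) gives -4.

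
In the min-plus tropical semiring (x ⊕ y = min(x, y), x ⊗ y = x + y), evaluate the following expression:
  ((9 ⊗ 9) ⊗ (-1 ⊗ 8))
((9 ⊗ 9) ⊗ (-1 ⊗ 8)) = 25

Expand innermost to outermost. Recall ⊕ takes the minimum of its arguments and ⊗ takes their sum. Working out the expression ((9 ⊗ 9) ⊗ (-1 ⊗ 8)) gives 25.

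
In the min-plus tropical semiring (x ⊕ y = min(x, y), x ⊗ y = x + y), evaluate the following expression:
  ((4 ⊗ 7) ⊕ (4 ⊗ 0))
((4 ⊗ 7) ⊕ (4 ⊗ 0)) = 4

Expand innermost to outermost. Recall ⊕ takes the minimum of its arguments and ⊗ takes their sum. Working out the expression ((4 ⊗ 7) ⊕ (4 ⊗ 0)) gives 4.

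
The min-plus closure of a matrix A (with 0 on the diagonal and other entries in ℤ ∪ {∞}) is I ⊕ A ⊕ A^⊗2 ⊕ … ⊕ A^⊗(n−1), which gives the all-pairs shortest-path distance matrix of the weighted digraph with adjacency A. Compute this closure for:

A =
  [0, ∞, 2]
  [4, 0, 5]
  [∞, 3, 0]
Closure =
  [0, 5, 2]
  [4, 0, 5]
  [7, 3, 0]

This is the Floyd-Warshall all-pairs shortest-path computation. For each intermediate vertex k = 0, 1, …, 2, update dist[i][j] ← min(dist[i][j], dist[i][k] + dist[k][j]). The final matrix gives, for each (i, j), the minimum total weight of any directed path from i to j (possibly empty when i = j).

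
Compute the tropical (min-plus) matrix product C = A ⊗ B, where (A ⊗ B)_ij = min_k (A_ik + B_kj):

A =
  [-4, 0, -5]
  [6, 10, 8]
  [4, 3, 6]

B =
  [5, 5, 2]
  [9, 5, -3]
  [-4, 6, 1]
A ⊗ B =
  [-9, 1, -4]
  [4, 11, 7]
  [2, 8, 0]

Apply the min-plus product entry-by-entry:
  C[0][0] = min over k of (A[0][0] + B[0][0] = -4 + 5 = 1, A[0][1] + B[1][0] = 0 + 9 = 9, A[0][2] + B[2][0] = -5 + -4 = -9) = -9 (attained at k = 2)
  C[0][1] = min over k of (A[0][0] + B[0][1] = -4 + 5 = 1, A[0][1] + B[1][1] = 0 + 5 = 5, A[0][2] + B[2][1] = -5 + 6 = 1) = 1 (attained at k = 0)
  C[0][2] = min over k of (A[0][0] + B[0][2] = -4 + 2 = -2, A[0][1] + B[1][2] = 0 + -3 = -3, A[0][2] + B[2][2] = -5 + 1 = -4) = -4 (attained at k = 2)
  C[1][0] = min over k of (A[1][0] + B[0][0] = 6 + 5 = 11, A[1][1] + B[1][0] = 10 + 9 = 19, A[1][2] + B[2][0] = 8 + -4 = 4) = 4 (attained at k = 2)
  C[1][1] = min over k of (A[1][0] + B[0][1] = 6 + 5 = 11, A[1][1] + B[1][1] = 10 + 5 = 15, A[1][2] + B[2][1] = 8 + 6 = 14) = 11 (attained at k = 0)
  C[1][2] = min over k of (A[1][0] + B[0][2] = 6 + 2 = 8, A[1][1] + B[1][2] = 10 + -3 = 7, A[1][2] + B[2][2] = 8 + 1 = 9) = 7 (attained at k = 1)
  C[2][0] = min over k of (A[2][0] + B[0][0] = 4 + 5 = 9, A[2][1] + B[1][0] = 3 + 9 = 12, A[2][2] + B[2][0] = 6 + -4 = 2) = 2 (attained at k = 2)
  C[2][1] = min over k of (A[2][0] + B[0][1] = 4 + 5 = 9, A[2][1] + B[1][1] = 3 + 5 = 8, A[2][2] + B[2][1] = 6 + 6 = 12) = 8 (attained at k = 1)
  C[2][2] = min over k of (A[2][0] + B[0][2] = 4 + 2 = 6, A[2][1] + B[1][2] = 3 + -3 = 0, A[2][2] + B[2][2] = 6 + 1 = 7) = 0 (attained at k = 1)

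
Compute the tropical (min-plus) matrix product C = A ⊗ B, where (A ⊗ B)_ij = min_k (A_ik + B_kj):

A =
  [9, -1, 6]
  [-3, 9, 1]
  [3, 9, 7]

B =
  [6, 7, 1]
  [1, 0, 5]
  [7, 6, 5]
A ⊗ B =
  [0, -1, 4]
  [3, 4, -2]
  [9, 9, 4]

Apply the min-plus product entry-by-entry:
  C[0][0] = min over k of (A[0][0] + B[0][0] = 9 + 6 = 15, A[0][1] + B[1][0] = -1 + 1 = 0, A[0][2] + B[2][0] = 6 + 7 = 13) = 0 (attained at k = 1)
  C[0][1] = min over k of (A[0][0] + B[0][1] = 9 + 7 = 16, A[0][1] + B[1][1] = -1 + 0 = -1, A[0][2] + B[2][1] = 6 + 6 = 12) = -1 (attained at k = 1)
  C[0][2] = min over k of (A[0][0] + B[0][2] = 9 + 1 = 10, A[0][1] + B[1][2] = -1 + 5 = 4, A[0][2] + B[2][2] = 6 + 5 = 11) = 4 (attained at k = 1)
  C[1][0] = min over k of (A[1][0] + B[0][0] = -3 + 6 = 3, A[1][1] + B[1][0] = 9 + 1 = 10, A[1][2] + B[2][0] = 1 + 7 = 8) = 3 (attained at k = 0)
  C[1][1] = min over k of (A[1][0] + B[0][1] = -3 + 7 = 4, A[1][1] + B[1][1] = 9 + 0 = 9, A[1][2] + B[2][1] = 1 + 6 = 7) = 4 (attained at k = 0)
  C[1][2] = min over k of (A[1][0] + B[0][2] = -3 + 1 = -2, A[1][1] + B[1][2] = 9 + 5 = 14, A[1][2] + B[2][2] = 1 + 5 = 6) = -2 (attained at k = 0)
  C[2][0] = min over k of (A[2][0] + B[0][0] = 3 + 6 = 9, A[2][1] + B[1][0] = 9 + 1 = 10, A[2][2] + B[2][0] = 7 + 7 = 14) = 9 (attained at k = 0)
  C[2][1] = min over k of (A[2][0] + B[0][1] = 3 + 7 = 10, A[2][1] + B[1][1] = 9 + 0 = 9, A[2][2] + B[2][1] = 7 + 6 = 13) = 9 (attained at k = 1)
  C[2][2] = min over k of (A[2][0] + B[0][2] = 3 + 1 = 4, A[2][1] + B[1][2] = 9 + 5 = 14, A[2][2] + B[2][2] = 7 + 5 = 12) = 4 (attained at k = 0)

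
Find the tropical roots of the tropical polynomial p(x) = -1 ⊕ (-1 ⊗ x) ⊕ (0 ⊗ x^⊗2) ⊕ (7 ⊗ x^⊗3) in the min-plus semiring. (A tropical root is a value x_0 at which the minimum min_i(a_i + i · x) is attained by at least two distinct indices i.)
Roots: {-7, -1, 0}

Each tropical root is a break point of the lower envelope of the lines y = a_i + i · x (there are 4 lines, with slopes 0, 1, ..., 3). Only the lines that attain the minimum somewhere contribute to roots; other lines are dominated. Here the surviving (envelope) indices are i = 3, i = 2, i = 1, i = 0.
Intersections between consecutive envelope lines give the roots: for adjacent envelope indices i < j the intersection is x = (a_i − a_j) / (j − i). Reading off the sorted break points: {-7, -1, 0}.
Verification: at each break x_0, at least two indices attain the minimum of min_i(a_i + i · x_0).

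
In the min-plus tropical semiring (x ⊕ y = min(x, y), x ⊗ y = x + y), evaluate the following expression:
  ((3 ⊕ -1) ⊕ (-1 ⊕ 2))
((3 ⊕ -1) ⊕ (-1 ⊕ 2)) = -1

Expand innermost to outermost. Recall ⊕ takes the minimum of its arguments and ⊗ takes their sum. Working out the expression ((3 ⊕ -1) ⊕ (-1 ⊕ 2)) gives -1.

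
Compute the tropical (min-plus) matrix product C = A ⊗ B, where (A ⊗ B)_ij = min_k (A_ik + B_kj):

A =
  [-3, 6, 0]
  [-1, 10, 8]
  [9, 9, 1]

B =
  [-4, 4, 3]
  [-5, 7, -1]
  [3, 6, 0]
A ⊗ B =
  [-7, 1, 0]
  [-5, 3, 2]
  [4, 7, 1]

Apply the min-plus product entry-by-entry:
  C[0][0] = min over k of (A[0][0] + B[0][0] = -3 + -4 = -7, A[0][1] + B[1][0] = 6 + -5 = 1, A[0][2] + B[2][0] = 0 + 3 = 3) = -7 (attained at k = 0)
  C[0][1] = min over k of (A[0][0] + B[0][1] = -3 + 4 = 1, A[0][1] + B[1][1] = 6 + 7 = 13, A[0][2] + B[2][1] = 0 + 6 = 6) = 1 (attained at k = 0)
  C[0][2] = min over k of (A[0][0] + B[0][2] = -3 + 3 = 0, A[0][1] + B[1][2] = 6 + -1 = 5, A[0][2] + B[2][2] = 0 + 0 = 0) = 0 (attained at k = 0)
  C[1][0] = min over k of (A[1][0] + B[0][0] = -1 + -4 = -5, A[1][1] + B[1][0] = 10 + -5 = 5, A[1][2] + B[2][0] = 8 + 3 = 11) = -5 (attained at k = 0)
  C[1][1] = min over k of (A[1][0] + B[0][1] = -1 + 4 = 3, A[1][1] + B[1][1] = 10 + 7 = 17, A[1][2] + B[2][1] = 8 + 6 = 14) = 3 (attained at k = 0)
  C[1][2] = min over k of (A[1][0] + B[0][2] = -1 + 3 = 2, A[1][1] + B[1][2] = 10 + -1 = 9, A[1][2] + B[2][2] = 8 + 0 = 8) = 2 (attained at k = 0)
  C[2][0] = min over k of (A[2][0] + B[0][0] = 9 + -4 = 5, A[2][1] + B[1][0] = 9 + -5 = 4, A[2][2] + B[2][0] = 1 + 3 = 4) = 4 (attained at k = 1)
  C[2][1] = min over k of (A[2][0] + B[0][1] = 9 + 4 = 13, A[2][1] + B[1][1] = 9 + 7 = 16, A[2][2] + B[2][1] = 1 + 6 = 7) = 7 (attained at k = 2)
  C[2][2] = min over k of (A[2][0] + B[0][2] = 9 + 3 = 12, A[2][1] + B[1][2] = 9 + -1 = 8, A[2][2] + B[2][2] = 1 + 0 = 1) = 1 (attained at k = 2)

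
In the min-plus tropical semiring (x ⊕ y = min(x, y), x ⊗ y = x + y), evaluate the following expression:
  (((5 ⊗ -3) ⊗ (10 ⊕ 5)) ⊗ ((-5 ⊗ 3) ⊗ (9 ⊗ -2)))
(((5 ⊗ -3) ⊗ (10 ⊕ 5)) ⊗ ((-5 ⊗ 3) ⊗ (9 ⊗ -2))) = 12

Expand innermost to outermost. Recall ⊕ takes the minimum of its arguments and ⊗ takes their sum. Working out the expression (((5 ⊗ -3) ⊗ (10 ⊕ 5)) ⊗ ((-5 ⊗ 3) ⊗ (9 ⊗ -2))) gives 12.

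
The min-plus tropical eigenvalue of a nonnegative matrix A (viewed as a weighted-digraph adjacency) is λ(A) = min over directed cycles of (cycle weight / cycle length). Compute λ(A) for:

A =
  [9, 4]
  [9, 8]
λ(A) = 13/2

Enumerate directed cycles and compute their means (weight / length). Sample:
  cycle 0 → 0: weight = 9, length = 1, mean = 9/1 ≈ 9.000
  cycle 1 → 1: weight = 8, length = 1, mean = 8/1 ≈ 8.000
  cycle 0 → 1 → 0: weight = 13, length = 2, mean = 13/2 ≈ 6.500
  cycle 1 → 0 → 1: weight = 13, length = 2, mean = 13/2 ≈ 6.500
Minimum mean = 6.500, attained e.g. along the cycle 0 → 1 → 0 with weight 13 and length 2. So λ(A) = 13/2 = 13/2.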